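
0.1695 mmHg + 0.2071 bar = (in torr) 155.5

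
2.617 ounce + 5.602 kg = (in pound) 12.51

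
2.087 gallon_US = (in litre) 7.9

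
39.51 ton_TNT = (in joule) 1.653e+11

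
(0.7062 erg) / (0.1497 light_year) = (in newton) 4.986e-23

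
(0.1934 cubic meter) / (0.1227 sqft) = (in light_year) 1.793e-15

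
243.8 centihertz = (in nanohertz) 2.438e+09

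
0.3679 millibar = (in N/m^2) 36.79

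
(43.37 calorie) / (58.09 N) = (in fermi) 3.124e+15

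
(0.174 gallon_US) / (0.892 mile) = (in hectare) 4.588e-11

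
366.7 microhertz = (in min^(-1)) 0.022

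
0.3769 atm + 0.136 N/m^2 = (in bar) 0.3819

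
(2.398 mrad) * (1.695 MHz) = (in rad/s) 4065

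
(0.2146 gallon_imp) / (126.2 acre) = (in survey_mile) 1.187e-12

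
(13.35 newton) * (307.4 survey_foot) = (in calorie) 299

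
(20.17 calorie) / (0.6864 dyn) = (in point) 3.485e+10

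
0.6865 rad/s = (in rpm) 6.556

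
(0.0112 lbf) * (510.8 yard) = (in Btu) 0.02206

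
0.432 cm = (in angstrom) 4.32e+07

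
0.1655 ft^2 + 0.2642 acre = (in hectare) 0.1069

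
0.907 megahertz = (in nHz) 9.07e+14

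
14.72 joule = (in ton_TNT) 3.518e-09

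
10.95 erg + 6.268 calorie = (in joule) 26.23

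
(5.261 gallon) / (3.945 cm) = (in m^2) 0.5048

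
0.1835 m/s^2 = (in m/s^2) 0.1835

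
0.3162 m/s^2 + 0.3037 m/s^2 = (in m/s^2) 0.6199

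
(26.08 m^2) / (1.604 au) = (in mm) 1.087e-07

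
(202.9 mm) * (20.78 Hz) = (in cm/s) 421.6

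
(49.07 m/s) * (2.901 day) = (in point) 3.486e+10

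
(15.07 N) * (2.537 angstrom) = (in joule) 3.823e-09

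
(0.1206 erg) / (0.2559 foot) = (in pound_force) 3.476e-08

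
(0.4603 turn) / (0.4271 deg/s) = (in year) 1.23e-05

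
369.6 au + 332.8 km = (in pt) 1.567e+17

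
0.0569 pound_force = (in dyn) 2.531e+04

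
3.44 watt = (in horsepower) 0.004613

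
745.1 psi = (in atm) 50.7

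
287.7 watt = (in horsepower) 0.3858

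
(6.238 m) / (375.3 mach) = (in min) 8.136e-07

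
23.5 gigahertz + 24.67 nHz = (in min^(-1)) 1.41e+12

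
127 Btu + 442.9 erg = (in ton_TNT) 3.202e-05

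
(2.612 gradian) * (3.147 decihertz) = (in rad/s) 0.01291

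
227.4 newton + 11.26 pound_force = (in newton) 277.5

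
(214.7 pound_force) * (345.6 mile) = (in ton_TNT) 0.127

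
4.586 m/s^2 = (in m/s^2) 4.586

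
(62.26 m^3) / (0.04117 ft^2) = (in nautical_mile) 8.789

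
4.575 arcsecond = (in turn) 3.53e-06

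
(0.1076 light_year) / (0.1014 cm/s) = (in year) 3.183e+10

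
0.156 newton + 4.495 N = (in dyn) 4.651e+05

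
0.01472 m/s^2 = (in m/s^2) 0.01472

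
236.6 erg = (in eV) 1.477e+14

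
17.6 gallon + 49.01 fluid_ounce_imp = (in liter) 68.02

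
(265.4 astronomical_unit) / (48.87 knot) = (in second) 1.579e+12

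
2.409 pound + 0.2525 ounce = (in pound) 2.425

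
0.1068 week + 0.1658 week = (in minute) 2748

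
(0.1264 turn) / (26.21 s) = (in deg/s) 1.736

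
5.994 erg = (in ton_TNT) 1.433e-16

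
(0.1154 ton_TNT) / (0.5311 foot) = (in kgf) 3.041e+08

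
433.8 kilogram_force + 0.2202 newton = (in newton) 4254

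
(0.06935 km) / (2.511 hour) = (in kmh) 0.02762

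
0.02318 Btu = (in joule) 24.46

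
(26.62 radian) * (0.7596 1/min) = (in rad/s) 0.337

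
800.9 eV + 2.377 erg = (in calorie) 5.681e-08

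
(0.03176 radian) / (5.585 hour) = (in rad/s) 1.58e-06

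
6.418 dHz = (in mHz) 641.8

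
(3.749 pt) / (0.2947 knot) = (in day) 1.01e-07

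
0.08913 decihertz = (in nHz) 8.913e+06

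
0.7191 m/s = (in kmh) 2.589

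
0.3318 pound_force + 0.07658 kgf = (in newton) 2.227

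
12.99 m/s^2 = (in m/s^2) 12.99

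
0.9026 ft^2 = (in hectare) 8.385e-06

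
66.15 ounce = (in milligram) 1.875e+06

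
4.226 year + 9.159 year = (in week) 697.9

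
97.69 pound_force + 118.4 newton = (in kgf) 56.38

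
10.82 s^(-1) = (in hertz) 10.82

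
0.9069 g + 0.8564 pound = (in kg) 0.3894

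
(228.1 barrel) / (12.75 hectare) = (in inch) 0.0112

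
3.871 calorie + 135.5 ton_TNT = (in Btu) 5.373e+08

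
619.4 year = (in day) 2.261e+05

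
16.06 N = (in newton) 16.06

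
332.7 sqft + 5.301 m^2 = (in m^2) 36.21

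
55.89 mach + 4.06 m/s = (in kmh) 6.852e+04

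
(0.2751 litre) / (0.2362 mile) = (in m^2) 7.237e-07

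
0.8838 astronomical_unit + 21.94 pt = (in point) 3.748e+14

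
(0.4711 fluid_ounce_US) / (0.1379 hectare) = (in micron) 0.0101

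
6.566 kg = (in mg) 6.566e+06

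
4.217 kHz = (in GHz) 4.217e-06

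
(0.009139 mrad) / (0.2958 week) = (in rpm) 4.878e-10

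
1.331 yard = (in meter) 1.217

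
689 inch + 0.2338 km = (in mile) 0.1562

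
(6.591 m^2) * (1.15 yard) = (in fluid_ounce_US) 2.344e+05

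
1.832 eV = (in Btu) 2.782e-22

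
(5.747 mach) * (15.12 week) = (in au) 0.1196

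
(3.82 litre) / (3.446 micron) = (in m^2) 1109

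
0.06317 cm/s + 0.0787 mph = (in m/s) 0.03581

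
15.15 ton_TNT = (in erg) 6.339e+17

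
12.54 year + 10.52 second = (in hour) 1.099e+05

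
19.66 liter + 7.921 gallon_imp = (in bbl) 0.3502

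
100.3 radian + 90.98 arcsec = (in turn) 15.96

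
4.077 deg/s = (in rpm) 0.6795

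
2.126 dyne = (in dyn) 2.126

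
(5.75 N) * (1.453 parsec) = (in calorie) 6.162e+16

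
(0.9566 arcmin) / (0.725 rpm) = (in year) 1.162e-10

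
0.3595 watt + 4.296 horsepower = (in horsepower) 4.296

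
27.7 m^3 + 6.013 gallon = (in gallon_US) 7324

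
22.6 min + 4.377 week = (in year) 0.08399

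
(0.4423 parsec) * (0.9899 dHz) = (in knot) 2.626e+15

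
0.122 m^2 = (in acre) 3.015e-05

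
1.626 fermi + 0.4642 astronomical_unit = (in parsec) 2.251e-06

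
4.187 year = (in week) 218.3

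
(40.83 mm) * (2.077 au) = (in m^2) 1.269e+10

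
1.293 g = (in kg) 0.001293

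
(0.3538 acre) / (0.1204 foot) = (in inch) 1.536e+06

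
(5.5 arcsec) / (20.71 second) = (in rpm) 1.23e-05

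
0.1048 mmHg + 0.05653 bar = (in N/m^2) 5667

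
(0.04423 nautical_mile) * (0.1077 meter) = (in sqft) 94.96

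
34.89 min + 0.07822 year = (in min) 4.115e+04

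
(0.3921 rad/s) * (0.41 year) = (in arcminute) 1.743e+10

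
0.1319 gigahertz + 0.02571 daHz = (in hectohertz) 1.319e+06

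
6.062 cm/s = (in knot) 0.1178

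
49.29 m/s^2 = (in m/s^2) 49.29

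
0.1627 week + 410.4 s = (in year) 0.003133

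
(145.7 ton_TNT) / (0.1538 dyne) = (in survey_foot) 1.3e+18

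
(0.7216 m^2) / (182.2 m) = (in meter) 0.00396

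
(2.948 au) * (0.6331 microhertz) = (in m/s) 2.792e+05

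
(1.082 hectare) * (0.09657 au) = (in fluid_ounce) 5.286e+18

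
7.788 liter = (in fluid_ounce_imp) 274.1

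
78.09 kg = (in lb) 172.2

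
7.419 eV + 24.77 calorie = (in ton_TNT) 2.477e-08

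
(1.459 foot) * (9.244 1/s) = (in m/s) 4.111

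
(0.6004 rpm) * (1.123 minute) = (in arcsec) 8.738e+05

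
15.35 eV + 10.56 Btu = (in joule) 1.114e+04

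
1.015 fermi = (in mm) 1.015e-12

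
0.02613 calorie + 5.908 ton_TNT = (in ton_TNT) 5.908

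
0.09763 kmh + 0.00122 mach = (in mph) 0.9899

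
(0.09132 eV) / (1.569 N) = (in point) 2.643e-17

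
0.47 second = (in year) 1.49e-08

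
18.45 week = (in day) 129.2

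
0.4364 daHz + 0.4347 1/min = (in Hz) 4.371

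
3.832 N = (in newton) 3.832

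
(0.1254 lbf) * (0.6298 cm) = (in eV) 2.193e+16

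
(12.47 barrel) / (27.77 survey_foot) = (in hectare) 2.342e-05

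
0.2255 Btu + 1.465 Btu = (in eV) 1.113e+22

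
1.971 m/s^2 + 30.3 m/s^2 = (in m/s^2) 32.27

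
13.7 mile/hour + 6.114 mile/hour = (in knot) 17.22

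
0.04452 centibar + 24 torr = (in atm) 0.03202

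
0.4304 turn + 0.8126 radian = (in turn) 0.5597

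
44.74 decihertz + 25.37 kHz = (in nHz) 2.537e+13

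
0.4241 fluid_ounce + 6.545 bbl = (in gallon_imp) 228.9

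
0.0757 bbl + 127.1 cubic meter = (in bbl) 799.5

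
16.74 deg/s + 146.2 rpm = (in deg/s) 893.9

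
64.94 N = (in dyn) 6.494e+06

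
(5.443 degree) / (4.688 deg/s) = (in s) 1.161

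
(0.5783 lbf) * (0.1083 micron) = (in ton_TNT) 6.658e-17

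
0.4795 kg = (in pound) 1.057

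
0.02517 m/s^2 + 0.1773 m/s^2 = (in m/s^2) 0.2025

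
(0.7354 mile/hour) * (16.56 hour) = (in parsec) 6.352e-13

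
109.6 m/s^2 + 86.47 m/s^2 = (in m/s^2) 196.1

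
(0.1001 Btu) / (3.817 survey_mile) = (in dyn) 1719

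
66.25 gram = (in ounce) 2.337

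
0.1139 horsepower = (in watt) 84.94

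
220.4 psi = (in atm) 15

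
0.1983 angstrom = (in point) 5.621e-08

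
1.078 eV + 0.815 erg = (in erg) 0.815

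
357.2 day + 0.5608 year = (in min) 8.091e+05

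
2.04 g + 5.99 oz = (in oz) 6.062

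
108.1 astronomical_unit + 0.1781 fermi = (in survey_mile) 1.005e+10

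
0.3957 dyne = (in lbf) 8.896e-07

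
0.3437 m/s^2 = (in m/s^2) 0.3437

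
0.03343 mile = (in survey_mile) 0.03343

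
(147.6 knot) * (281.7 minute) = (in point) 3.638e+09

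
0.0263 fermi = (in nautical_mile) 1.42e-20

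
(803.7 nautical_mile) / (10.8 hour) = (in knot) 74.42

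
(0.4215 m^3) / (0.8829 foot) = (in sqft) 16.86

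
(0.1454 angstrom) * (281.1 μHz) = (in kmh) 1.471e-14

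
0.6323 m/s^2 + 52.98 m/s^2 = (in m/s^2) 53.61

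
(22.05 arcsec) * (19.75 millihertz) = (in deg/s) 0.000121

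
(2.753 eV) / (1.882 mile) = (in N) 1.456e-22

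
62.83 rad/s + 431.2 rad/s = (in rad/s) 494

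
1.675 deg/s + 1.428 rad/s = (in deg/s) 83.49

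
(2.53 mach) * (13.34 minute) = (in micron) 6.895e+11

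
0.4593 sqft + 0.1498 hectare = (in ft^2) 1.612e+04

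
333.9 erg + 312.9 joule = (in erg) 3.129e+09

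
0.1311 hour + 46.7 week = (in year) 0.8956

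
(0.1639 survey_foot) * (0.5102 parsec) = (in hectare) 7.865e+10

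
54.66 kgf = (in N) 536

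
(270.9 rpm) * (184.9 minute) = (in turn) 5.009e+04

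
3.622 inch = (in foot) 0.3018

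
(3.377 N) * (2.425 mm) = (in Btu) 7.762e-06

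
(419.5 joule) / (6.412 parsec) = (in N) 2.12e-15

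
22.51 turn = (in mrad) 1.414e+05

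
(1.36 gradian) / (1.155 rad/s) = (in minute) 0.0003083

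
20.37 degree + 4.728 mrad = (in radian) 0.3603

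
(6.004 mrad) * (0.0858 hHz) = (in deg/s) 2.952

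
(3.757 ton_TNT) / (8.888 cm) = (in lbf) 3.976e+10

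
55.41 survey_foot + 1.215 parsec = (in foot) 1.23e+17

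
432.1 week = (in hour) 7.259e+04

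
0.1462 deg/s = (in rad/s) 0.002552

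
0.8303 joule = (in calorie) 0.1984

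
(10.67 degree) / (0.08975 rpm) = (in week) 3.276e-05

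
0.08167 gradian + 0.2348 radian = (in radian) 0.2361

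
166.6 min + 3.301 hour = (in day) 0.2532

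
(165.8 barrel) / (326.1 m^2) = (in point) 229.1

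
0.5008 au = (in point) 2.124e+14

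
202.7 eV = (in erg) 3.248e-10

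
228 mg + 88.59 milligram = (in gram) 0.3166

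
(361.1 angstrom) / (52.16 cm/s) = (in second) 6.923e-08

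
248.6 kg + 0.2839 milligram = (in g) 2.486e+05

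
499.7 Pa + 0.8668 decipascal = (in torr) 3.749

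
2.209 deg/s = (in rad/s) 0.03855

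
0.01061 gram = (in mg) 10.61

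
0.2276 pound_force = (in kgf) 0.1032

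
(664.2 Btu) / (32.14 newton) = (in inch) 8.584e+05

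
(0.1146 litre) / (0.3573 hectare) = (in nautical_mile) 1.732e-11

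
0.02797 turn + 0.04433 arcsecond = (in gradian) 11.19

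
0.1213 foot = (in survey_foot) 0.1213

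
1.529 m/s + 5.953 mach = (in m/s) 2029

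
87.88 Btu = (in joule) 9.272e+04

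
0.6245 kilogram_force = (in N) 6.124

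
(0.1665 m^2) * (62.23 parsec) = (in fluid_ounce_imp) 1.125e+22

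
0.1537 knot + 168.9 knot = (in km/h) 313.1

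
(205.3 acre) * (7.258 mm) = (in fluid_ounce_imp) 2.122e+08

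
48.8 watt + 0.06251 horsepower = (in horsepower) 0.128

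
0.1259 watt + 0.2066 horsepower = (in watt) 154.2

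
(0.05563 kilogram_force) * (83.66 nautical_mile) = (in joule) 8.453e+04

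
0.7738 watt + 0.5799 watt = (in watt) 1.354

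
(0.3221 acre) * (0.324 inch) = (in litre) 1.073e+04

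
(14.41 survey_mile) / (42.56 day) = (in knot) 0.01226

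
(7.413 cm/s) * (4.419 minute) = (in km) 0.01965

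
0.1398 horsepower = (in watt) 104.2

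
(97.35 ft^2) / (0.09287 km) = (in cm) 9.738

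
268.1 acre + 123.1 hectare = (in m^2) 2.316e+06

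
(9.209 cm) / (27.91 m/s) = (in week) 5.456e-09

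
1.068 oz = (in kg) 0.03028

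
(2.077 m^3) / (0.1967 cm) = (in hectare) 0.1056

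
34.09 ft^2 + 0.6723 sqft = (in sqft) 34.76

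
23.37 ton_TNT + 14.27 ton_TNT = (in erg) 1.575e+18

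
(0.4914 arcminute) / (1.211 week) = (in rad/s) 1.952e-10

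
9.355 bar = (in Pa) 9.355e+05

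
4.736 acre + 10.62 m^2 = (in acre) 4.739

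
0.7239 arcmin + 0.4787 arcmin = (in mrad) 0.3498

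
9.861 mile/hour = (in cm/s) 440.8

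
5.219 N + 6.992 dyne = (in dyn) 5.219e+05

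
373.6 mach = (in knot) 2.473e+05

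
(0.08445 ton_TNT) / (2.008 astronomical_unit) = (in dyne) 117.6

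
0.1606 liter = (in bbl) 0.00101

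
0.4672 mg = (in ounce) 1.648e-05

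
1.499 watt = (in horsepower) 0.00201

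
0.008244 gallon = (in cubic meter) 3.121e-05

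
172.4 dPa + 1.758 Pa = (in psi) 0.002755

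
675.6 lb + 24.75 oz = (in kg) 307.1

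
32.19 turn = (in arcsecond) 4.172e+07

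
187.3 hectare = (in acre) 462.8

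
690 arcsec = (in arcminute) 11.5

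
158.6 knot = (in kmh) 293.7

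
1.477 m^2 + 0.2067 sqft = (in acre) 0.0003697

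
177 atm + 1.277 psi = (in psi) 2602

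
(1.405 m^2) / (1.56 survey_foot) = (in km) 0.002955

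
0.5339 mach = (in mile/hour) 406.7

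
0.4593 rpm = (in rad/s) 0.0481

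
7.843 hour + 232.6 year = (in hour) 2.038e+06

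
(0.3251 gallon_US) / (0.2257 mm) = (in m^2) 5.453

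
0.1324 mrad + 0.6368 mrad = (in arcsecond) 158.7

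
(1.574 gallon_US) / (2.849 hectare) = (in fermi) 2.091e+08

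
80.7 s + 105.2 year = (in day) 3.84e+04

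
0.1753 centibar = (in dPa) 1753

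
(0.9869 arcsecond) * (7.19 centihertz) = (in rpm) 3.285e-06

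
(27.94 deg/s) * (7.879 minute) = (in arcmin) 7.925e+05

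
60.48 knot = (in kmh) 112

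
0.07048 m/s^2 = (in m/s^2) 0.07048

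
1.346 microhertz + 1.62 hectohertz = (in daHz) 16.2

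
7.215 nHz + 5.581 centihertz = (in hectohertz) 0.0005581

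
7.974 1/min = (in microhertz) 1.329e+05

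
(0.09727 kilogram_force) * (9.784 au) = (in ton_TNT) 333.7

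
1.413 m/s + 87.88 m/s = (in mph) 199.7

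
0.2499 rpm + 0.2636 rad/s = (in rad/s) 0.2898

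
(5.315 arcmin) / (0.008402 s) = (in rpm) 1.757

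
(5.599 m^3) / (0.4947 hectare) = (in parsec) 3.668e-20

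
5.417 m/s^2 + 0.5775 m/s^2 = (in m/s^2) 5.994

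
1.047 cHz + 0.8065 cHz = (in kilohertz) 1.853e-05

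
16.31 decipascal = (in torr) 0.01223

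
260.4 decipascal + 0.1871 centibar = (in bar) 0.002131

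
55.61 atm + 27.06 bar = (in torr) 6.256e+04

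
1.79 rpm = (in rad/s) 0.1874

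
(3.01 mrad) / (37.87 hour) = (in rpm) 2.108e-07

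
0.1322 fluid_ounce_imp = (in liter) 0.003756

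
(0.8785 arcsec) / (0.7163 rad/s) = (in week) 9.831e-12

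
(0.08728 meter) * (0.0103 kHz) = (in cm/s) 89.9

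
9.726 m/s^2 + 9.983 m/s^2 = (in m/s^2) 19.71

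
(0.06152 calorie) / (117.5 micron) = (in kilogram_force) 223.4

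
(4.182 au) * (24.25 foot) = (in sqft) 4.977e+13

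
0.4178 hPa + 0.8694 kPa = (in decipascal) 9112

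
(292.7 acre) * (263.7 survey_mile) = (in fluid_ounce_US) 1.7e+16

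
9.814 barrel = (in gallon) 412.2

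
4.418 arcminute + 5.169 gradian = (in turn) 0.01313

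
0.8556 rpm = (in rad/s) 0.0896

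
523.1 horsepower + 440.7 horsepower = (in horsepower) 963.8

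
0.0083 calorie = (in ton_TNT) 8.3e-12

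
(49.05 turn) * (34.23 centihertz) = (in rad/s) 105.5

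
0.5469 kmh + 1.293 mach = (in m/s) 440.4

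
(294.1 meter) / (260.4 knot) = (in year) 6.962e-08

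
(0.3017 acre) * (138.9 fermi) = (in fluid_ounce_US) 5.734e-06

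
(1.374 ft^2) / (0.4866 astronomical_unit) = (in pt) 4.971e-09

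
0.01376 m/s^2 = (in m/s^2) 0.01376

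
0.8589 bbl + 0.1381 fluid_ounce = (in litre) 136.6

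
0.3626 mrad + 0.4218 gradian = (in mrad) 6.988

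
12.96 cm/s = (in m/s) 0.1296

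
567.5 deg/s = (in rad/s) 9.905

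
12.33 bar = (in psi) 178.8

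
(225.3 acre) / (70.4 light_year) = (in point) 3.88e-09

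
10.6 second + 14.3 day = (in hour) 343.2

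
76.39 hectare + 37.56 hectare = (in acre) 281.6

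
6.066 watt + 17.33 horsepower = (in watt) 1.293e+04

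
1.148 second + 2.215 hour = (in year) 0.0002529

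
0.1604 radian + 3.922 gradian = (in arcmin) 763.2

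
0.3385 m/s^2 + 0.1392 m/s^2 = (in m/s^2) 0.4777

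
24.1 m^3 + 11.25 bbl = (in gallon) 6839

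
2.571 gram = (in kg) 0.002571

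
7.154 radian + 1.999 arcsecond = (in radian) 7.154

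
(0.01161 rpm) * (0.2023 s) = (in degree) 0.01409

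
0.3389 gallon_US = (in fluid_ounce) 43.38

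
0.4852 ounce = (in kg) 0.01376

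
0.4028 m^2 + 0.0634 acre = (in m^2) 257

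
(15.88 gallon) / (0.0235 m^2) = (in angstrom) 2.558e+10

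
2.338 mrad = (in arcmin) 8.037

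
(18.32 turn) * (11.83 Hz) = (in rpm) 1.3e+04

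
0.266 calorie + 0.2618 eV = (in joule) 1.113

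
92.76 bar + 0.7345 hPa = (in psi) 1345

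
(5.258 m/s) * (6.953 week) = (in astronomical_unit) 0.0001478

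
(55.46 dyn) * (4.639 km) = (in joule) 2.573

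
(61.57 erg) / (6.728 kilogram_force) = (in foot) 3.062e-07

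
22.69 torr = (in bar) 0.03025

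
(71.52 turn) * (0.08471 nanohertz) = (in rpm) 3.635e-07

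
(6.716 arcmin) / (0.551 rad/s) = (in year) 1.124e-10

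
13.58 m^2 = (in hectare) 0.001358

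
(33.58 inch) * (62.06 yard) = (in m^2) 48.4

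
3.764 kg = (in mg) 3.764e+06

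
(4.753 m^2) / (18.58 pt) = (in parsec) 2.35e-14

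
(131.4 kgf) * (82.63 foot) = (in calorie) 7757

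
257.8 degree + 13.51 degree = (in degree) 271.3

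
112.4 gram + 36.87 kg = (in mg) 3.698e+07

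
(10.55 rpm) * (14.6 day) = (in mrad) 1.394e+09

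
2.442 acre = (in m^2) 9882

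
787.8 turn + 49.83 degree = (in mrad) 4.951e+06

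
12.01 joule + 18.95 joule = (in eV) 1.932e+20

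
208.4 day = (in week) 29.77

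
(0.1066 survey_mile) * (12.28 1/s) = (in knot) 4095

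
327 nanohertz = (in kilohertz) 3.27e-10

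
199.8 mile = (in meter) 3.215e+05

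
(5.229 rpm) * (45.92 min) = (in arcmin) 5.186e+06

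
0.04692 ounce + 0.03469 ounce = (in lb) 0.005101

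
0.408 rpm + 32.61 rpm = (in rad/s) 3.458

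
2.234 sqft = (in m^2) 0.2075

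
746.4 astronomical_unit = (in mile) 6.938e+10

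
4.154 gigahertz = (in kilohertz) 4.154e+06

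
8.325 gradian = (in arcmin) 449.6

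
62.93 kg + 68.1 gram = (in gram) 6.3e+04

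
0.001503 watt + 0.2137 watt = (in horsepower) 0.0002886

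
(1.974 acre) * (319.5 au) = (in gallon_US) 1.009e+20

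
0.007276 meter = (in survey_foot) 0.02387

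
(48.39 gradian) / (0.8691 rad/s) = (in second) 0.8746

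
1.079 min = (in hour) 0.01798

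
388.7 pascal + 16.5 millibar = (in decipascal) 2.039e+04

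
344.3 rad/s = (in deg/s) 1.973e+04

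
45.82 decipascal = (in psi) 0.0006646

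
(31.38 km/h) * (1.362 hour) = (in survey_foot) 1.402e+05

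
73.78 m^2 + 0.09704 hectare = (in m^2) 1044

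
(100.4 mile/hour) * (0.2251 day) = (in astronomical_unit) 5.835e-06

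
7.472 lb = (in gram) 3389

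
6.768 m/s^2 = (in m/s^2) 6.768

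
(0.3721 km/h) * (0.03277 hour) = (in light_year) 1.289e-15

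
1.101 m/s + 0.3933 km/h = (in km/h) 4.357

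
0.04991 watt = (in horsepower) 6.693e-05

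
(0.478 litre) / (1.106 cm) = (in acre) 1.068e-05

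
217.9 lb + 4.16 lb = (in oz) 3553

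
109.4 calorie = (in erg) 4.577e+09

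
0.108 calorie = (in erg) 4.519e+06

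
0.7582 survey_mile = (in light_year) 1.29e-13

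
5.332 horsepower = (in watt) 3976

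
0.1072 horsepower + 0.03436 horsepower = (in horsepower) 0.1416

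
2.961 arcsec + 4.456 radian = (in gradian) 283.7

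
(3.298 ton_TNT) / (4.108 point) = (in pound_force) 2.141e+12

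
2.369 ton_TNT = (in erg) 9.912e+16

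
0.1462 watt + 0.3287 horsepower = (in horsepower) 0.3289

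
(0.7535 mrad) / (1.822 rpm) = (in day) 4.571e-08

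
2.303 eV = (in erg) 3.69e-12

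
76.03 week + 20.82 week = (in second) 5.857e+07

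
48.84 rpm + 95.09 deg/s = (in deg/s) 388.1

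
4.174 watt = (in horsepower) 0.005597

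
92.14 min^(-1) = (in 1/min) 92.14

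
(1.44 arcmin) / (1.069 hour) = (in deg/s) 6.236e-06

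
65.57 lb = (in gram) 2.974e+04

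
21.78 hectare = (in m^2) 2.178e+05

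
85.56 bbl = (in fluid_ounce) 4.6e+05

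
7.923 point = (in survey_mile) 1.737e-06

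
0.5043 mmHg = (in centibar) 0.06723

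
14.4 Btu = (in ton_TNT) 3.631e-06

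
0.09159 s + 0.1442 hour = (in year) 1.646e-05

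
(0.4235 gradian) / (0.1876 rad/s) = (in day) 4.104e-07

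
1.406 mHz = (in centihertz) 0.1406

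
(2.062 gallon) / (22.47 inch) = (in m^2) 0.01368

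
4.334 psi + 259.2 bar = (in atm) 256.1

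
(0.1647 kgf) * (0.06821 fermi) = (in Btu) 1.044e-19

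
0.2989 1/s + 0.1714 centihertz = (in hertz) 0.3006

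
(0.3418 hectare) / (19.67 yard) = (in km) 0.19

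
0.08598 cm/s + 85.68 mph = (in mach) 0.1125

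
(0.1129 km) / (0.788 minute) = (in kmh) 8.596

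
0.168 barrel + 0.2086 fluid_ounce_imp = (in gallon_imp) 5.877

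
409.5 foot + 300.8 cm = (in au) 8.544e-10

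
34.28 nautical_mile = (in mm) 6.349e+07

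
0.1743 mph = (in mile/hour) 0.1743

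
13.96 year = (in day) 5095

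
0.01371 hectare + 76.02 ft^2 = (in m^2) 144.2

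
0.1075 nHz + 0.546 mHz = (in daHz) 5.46e-05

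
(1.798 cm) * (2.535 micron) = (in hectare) 4.558e-12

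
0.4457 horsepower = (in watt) 332.4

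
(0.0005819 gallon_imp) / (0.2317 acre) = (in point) 7.997e-06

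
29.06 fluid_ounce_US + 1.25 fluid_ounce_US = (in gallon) 0.2368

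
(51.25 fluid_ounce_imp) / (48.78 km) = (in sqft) 3.213e-07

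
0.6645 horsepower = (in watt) 495.5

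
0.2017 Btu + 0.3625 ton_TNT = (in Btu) 1.438e+06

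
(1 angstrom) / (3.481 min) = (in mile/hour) 1.071e-12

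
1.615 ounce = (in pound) 0.1009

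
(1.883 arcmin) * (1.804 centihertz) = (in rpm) 9.436e-05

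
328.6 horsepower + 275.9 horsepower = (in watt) 4.508e+05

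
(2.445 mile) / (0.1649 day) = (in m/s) 0.2762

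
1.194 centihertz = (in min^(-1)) 0.7164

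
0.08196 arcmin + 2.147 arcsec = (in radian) 3.425e-05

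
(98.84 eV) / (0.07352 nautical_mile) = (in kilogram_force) 1.186e-20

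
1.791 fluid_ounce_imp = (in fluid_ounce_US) 1.721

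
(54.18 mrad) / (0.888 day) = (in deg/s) 4.046e-05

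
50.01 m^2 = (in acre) 0.01236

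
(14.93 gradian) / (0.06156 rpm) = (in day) 0.0004211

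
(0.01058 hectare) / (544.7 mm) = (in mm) 1.942e+05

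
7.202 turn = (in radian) 45.25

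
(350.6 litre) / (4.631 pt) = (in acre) 0.05303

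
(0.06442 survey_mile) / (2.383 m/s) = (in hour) 0.01208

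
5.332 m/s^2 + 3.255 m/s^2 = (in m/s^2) 8.587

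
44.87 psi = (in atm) 3.053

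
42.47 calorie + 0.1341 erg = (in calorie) 42.47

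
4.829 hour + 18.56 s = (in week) 0.02877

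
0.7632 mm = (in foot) 0.002504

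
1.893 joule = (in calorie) 0.4524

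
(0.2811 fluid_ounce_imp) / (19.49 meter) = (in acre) 1.013e-10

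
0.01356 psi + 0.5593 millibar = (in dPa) 1494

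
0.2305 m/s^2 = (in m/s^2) 0.2305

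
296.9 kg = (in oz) 1.047e+04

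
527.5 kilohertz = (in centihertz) 5.275e+07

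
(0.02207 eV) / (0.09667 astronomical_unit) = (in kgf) 2.493e-32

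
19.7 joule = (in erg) 1.97e+08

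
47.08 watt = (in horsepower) 0.06314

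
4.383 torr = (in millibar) 5.844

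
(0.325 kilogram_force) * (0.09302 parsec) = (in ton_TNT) 2.186e+06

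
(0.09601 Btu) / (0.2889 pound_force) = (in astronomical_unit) 5.269e-10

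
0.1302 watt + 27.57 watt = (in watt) 27.7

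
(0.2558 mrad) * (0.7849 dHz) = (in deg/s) 0.00115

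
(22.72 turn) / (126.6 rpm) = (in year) 3.414e-07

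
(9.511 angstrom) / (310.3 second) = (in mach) 9.002e-15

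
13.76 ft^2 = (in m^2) 1.278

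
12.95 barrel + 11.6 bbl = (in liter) 3903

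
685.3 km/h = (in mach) 0.5591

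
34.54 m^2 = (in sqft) 371.8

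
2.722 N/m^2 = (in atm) 2.686e-05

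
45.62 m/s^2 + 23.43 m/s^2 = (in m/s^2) 69.05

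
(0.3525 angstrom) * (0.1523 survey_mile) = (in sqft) 9.3e-08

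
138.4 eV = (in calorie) 5.3e-18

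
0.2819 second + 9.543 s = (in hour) 0.002729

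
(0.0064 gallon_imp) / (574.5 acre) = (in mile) 7.776e-15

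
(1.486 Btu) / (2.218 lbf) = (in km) 0.1589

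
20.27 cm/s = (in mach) 0.0005953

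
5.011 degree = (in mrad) 87.46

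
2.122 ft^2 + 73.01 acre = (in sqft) 3.18e+06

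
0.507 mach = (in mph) 386.2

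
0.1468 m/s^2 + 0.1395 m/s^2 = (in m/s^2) 0.2863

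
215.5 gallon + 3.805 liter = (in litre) 819.6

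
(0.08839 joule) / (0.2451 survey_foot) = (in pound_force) 0.266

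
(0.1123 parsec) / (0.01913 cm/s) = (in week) 2.995e+13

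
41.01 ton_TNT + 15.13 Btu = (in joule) 1.716e+11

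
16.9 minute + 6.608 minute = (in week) 0.002332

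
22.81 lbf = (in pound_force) 22.81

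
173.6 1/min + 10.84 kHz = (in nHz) 1.084e+13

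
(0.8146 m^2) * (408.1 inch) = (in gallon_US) 2231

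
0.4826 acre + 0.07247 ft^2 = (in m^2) 1953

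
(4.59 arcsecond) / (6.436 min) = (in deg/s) 3.302e-06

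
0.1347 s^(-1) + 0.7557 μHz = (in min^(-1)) 8.082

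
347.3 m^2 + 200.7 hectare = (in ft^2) 2.161e+07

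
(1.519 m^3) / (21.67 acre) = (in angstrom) 1.732e+05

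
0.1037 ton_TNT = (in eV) 2.708e+27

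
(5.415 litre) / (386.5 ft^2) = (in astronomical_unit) 1.008e-15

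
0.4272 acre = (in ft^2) 1.861e+04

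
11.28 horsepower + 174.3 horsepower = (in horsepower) 185.6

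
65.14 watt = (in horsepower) 0.08735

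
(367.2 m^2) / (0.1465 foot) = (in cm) 8.223e+05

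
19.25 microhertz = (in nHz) 1.925e+04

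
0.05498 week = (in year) 0.001054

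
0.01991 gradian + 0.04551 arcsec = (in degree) 0.01793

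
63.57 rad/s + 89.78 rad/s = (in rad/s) 153.3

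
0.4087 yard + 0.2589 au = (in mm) 3.873e+13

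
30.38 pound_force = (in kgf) 13.78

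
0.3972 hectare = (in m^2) 3972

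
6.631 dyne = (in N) 6.631e-05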